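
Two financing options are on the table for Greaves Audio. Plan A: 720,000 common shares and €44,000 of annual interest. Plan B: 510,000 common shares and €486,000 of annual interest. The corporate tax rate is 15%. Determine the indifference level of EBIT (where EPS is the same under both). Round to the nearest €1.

€1,559,429

Set EPS_A = EPS_B: (EBIT − €44,000)(1 − 0.15) ÷ 720,000 = (EBIT − €486,000)(1 − 0.15) ÷ 510,000.
The (1 − t) factor cancels: (EBIT − 44,000) × 510,000 = (EBIT − 486,000) × 720,000.
Solving, EBIT = (486,000·720,000 − 44,000·510,000) / (720,000 − 510,000) = 327,480,000,000 / 210,000 = 1,559,428.57.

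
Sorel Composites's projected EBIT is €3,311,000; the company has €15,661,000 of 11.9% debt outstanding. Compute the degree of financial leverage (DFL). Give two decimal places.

Annual interest charges come to €1,863,659.00.
Degree of financial leverage = EBIT / (EBIT − interest) = €3,311,000 / €1,447,341.00 = 2.2876.

2.29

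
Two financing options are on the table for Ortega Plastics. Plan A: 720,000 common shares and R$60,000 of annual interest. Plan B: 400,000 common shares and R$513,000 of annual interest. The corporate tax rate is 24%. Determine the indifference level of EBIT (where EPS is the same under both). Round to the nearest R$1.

R$1,079,250

At indifference, (EBIT − 60,000)(1 − t)/720,000 = (EBIT − 513,000)(1 − t)/400,000.
The (1 − t) factor cancels: (EBIT − 60,000) × 400,000 = (EBIT − 513,000) × 720,000.
Solving, EBIT = (513,000·720,000 − 60,000·400,000) / (720,000 − 400,000) = 345,360,000,000 / 320,000 = 1,079,250.00.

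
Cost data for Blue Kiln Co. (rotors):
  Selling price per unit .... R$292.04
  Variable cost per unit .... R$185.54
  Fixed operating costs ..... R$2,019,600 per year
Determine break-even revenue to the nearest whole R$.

R$5,538,066

CM per unit = R$292.04 − R$185.54 = R$106.50; CM ratio = R$106.50 / R$292.04 = 0.3647.
Break-even sales = FC ÷ CM ratio = R$2,019,600 × R$292.04 / R$106.50 = R$5,538,066.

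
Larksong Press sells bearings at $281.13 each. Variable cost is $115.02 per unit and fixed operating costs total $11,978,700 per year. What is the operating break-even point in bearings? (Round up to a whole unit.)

Unit CM = price − variable cost = $281.13 − $115.02 = $166.11.
Break-even Q = $11,978,700 / $166.11 = 72,113.06 → 72,114 bearings.

72,114 bearings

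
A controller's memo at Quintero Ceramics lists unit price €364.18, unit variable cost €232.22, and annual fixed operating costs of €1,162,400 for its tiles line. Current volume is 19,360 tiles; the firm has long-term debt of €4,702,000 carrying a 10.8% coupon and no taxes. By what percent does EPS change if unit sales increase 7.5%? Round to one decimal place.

+21.7%

Contribution at this volume is 19,360 × €131.96 = €2,554,745.60.
Operating income = contribution − fixed costs = €2,554,745.60 − €1,162,400 = €1,392,345.60.
After interest of €507,816.00, pre-tax earnings = €884,529.60.
DCL = total CM / (EBIT − I) = €2,554,745.60 / €884,529.60 = 2.8883.
EPS therefore changes by 2.8883 × (+7.5%) = +21.7%.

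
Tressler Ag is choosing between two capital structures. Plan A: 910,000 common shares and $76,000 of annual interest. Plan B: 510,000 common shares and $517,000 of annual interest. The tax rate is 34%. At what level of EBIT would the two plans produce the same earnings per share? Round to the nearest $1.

$1,079,275

Set EPS_A = EPS_B: (EBIT − $76,000)(1 − 0.34) ÷ 910,000 = (EBIT − $517,000)(1 − 0.34) ÷ 510,000.
The (1 − t) factor cancels: (EBIT − 76,000) × 510,000 = (EBIT − 517,000) × 910,000.
EBIT × (910,000 − 510,000) = 517,000 × 910,000 − 76,000 × 510,000 = 431,710,000,000, so EBIT = 431,710,000,000 ÷ 400,000 = 1,079,275.00.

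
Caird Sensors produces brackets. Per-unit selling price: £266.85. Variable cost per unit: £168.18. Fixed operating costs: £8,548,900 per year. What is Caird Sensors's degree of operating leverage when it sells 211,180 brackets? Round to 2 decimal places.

1.70

At 211,180 units, contribution = 211,180 × £98.67 = £20,837,130.60.
Operating income = contribution − fixed costs = £20,837,130.60 − £8,548,900 = £12,288,230.60.
So DOL = total CM / EBIT = £20,837,130.60 / £12,288,230.60 = 1.6957.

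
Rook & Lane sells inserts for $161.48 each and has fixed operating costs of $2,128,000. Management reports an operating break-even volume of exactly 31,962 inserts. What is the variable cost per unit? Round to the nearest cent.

Contribution per unit must be FC / Q = $2,128,000 / 31,962 = $66.5791.
Hence VC = price − CM = $161.48 − $66.5791 = $94.90.

$94.90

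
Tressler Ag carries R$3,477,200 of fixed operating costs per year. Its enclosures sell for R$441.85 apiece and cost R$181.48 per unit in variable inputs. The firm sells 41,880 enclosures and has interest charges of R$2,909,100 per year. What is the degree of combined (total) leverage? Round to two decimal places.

Contribution at this volume is 41,880 × R$260.37 = R$10,904,295.60.
Subtracting fixed costs: EBIT = R$10,904,295.60 − R$3,477,200 = R$7,427,095.60. Interest = R$2,909,100.00, so EBIT − I = R$4,517,995.60.
Degree of total leverage = total CM / (EBIT − interest) = R$10,904,295.60 / R$4,517,995.60 = 2.4135.

2.41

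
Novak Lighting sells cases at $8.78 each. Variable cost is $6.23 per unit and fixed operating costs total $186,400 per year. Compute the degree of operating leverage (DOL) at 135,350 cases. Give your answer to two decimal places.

2.17

Total contribution margin = 135,350 × $2.55 = $345,142.50.
EBIT = $345,142.50 − $186,400 = $158,742.50.
Degree of operating leverage = $345,142.50 / $158,742.50 = 2.1742.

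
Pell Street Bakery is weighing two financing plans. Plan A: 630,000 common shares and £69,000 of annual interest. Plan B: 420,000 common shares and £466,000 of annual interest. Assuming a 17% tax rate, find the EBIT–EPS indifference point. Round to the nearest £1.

£1,260,000

At indifference, (EBIT − 69,000)(1 − t)/630,000 = (EBIT − 466,000)(1 − t)/420,000.
The (1 − t) factor cancels: (EBIT − 69,000) × 420,000 = (EBIT − 466,000) × 630,000.
EBIT × (630,000 − 420,000) = 466,000 × 630,000 − 69,000 × 420,000 = 264,600,000,000, so EBIT = 264,600,000,000 ÷ 210,000 = 1,260,000.00.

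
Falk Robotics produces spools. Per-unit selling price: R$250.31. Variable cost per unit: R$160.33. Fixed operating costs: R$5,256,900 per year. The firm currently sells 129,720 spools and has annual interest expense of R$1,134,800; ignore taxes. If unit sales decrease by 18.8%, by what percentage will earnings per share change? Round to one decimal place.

Total contribution margin = 129,720 × R$89.98 = R$11,672,205.60.
Subtracting fixed costs: EBIT = R$11,672,205.60 − R$5,256,900 = R$6,415,305.60.
Interest = R$1,134,800.00, so EBIT − I = R$5,280,505.60.
DCL = total CM / (EBIT − I) = R$11,672,205.60 / R$5,280,505.60 = 2.2104.
EPS therefore changes by 2.2104 × (-18.8%) = -41.6%.

-41.6%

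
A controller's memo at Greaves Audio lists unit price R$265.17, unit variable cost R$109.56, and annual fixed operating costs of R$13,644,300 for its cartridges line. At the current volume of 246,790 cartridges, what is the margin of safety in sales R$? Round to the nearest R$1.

Unit CM = price − variable cost = R$265.17 − R$109.56 = R$155.61. Break-even units = R$13,644,300 ÷ R$155.61 = 87,682.67; break-even revenue = 87,682.67 × R$265.17 = R$23,250,813.13.
Actual sales revenue = 246,790 × R$265.17 = R$65,441,304.30.
Margin of safety = R$65,441,304.30 − R$23,250,813.13 = R$42,190,491.

R$42,190,491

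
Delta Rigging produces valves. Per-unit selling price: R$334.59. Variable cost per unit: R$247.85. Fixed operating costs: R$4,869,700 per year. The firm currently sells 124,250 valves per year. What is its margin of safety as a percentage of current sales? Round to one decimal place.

Unit CM = price − variable cost = R$334.59 − R$247.85 = R$86.74. Break-even units = R$4,869,700 ÷ R$86.74 = 56,141.34; break-even revenue = 56,141.34 × R$334.59 = R$18,784,331.60.
Actual sales revenue = 124,250 × R$334.59 = R$41,572,807.50.
Margin of safety = (R$41,572,807.50 − R$18,784,331.60) ÷ R$41,572,807.50 = 54.8%.

54.8%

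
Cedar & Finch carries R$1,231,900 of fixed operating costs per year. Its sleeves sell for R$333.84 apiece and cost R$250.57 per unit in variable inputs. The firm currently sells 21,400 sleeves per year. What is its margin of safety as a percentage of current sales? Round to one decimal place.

30.9%

Contribution margin per unit = R$333.84 − R$250.57 = R$83.27. Break-even units = R$1,231,900 ÷ R$83.27 = 14,794.04; break-even revenue = 14,794.04 × R$333.84 = R$4,938,843.47.
Current sales = 21,400 × R$333.84 = R$7,144,176.00.
Margin of safety = (R$7,144,176.00 − R$4,938,843.47) ÷ R$7,144,176.00 = 30.9%.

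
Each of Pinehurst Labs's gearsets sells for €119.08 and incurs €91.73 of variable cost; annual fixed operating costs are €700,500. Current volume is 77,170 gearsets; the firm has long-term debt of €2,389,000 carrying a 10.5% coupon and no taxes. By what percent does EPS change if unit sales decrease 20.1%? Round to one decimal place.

At 77,170 units, contribution = 77,170 × €27.35 = €2,110,599.50.
Operating income = contribution − fixed costs = €2,110,599.50 − €700,500 = €1,410,099.50.
Interest = €250,845.00, so EBIT − I = €1,159,254.50.
DCL = total CM / (EBIT − I) = €2,110,599.50 / €1,159,254.50 = 1.8207.
EPS therefore changes by 1.8207 × (-20.1%) = -36.6%.

-36.6%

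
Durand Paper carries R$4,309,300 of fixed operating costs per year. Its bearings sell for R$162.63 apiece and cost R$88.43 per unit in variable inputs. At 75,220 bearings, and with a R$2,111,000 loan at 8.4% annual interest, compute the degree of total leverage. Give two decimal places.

5.10

Total contribution margin = 75,220 × R$74.20 = R$5,581,324.00.
Operating income = contribution − fixed costs = R$5,581,324.00 − R$4,309,300 = R$1,272,024.00. Interest = R$177,324.00.
DOL = R$5,581,324.00 ÷ R$1,272,024.00 = 4.3878; DFL = R$1,272,024.00 ÷ R$1,094,700.00 = 1.1620.
Combined leverage = 4.3878 × 1.1620 = 5.0986.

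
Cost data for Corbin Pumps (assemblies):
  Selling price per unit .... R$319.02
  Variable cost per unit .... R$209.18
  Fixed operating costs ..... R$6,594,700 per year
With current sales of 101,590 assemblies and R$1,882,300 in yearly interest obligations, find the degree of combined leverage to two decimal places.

4.16

Total contribution margin = 101,590 × R$109.84 = R$11,158,645.60.
Operating income = contribution − fixed costs = R$11,158,645.60 − R$6,594,700 = R$4,563,945.60. Interest = R$1,882,300.00, so EBIT − I = R$2,681,645.60.
DCL = contribution ÷ (EBIT − I) = R$11,158,645.60 ÷ R$2,681,645.60 = 4.1611.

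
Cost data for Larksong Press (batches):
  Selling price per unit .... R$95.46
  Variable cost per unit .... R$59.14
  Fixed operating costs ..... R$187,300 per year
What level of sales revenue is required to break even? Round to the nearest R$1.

Contribution margin per unit = R$95.46 − R$59.14 = R$36.32, a CM ratio of R$36.32 ÷ R$95.46 = 0.3805.
Break-even revenue = fixed costs × price ÷ CM = R$187,300 × R$95.46 ÷ R$36.32 = R$492,281.

R$492,281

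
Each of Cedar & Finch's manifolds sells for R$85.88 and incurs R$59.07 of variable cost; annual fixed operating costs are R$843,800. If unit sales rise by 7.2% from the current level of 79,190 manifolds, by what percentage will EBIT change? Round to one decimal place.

Total contribution margin = 79,190 × R$26.81 = R$2,123,083.90.
Subtracting fixed costs: EBIT = R$2,123,083.90 − R$843,800 = R$1,279,283.90.
So DOL = total CM / EBIT = R$2,123,083.90 / R$1,279,283.90 = 1.6596.
Operating income changes by 1.6596 × +7.2% = +11.9%.

+11.9%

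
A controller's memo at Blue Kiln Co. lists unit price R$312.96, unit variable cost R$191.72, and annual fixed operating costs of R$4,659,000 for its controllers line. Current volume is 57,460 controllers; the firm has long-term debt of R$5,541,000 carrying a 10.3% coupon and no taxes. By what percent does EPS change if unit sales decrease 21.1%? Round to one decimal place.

-84.6%

Contribution at this volume is 57,460 × R$121.24 = R$6,966,450.40.
Operating income = contribution − fixed costs = R$6,966,450.40 − R$4,659,000 = R$2,307,450.40.
After interest of R$570,723.00, pre-tax earnings = R$1,736,727.40.
Degree of combined leverage = contribution ÷ (EBIT − I) = R$6,966,450.40 ÷ R$1,736,727.40 = 4.0113.
EPS therefore changes by 4.0113 × (-21.1%) = -84.6%.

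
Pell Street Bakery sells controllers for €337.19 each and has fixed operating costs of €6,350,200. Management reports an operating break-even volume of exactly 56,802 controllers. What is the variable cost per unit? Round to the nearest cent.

Contribution per unit must be FC / Q = €6,350,200 / 56,802 = €111.7954.
Variable cost per unit = €337.19 − €111.7954 = €225.39.

€225.39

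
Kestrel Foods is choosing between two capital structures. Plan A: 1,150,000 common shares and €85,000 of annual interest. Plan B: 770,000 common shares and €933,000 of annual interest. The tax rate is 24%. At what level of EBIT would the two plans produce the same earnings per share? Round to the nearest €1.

€2,651,316

At indifference, (EBIT − 85,000)(1 − t)/1,150,000 = (EBIT − 933,000)(1 − t)/770,000.
Cancelling (1 − t) and cross-multiplying: 770,000·(EBIT − 85,000) = 1,150,000·(EBIT − 933,000).
EBIT × (1,150,000 − 770,000) = 933,000 × 1,150,000 − 85,000 × 770,000 = 1,007,500,000,000, so EBIT = 1,007,500,000,000 ÷ 380,000 = 2,651,315.79.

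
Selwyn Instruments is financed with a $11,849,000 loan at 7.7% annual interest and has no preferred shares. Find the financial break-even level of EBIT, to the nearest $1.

Annual interest = 7.7% × $11,849,000 = $912,373.00.
Without preferred stock the financial break-even is simply EBIT = interest = $912,373.00.

$912,373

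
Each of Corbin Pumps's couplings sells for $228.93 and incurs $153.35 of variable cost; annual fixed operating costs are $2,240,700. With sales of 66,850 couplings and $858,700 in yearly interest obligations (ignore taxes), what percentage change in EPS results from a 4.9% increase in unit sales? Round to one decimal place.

+12.7%

Contribution at this volume is 66,850 × $75.58 = $5,052,523.00.
Subtracting fixed costs: EBIT = $5,052,523.00 − $2,240,700 = $2,811,823.00.
Interest = $858,700.00, so EBIT − I = $1,953,123.00.
DCL = total CM / (EBIT − I) = $5,052,523.00 / $1,953,123.00 = 2.5869.
%ΔEPS = DCL × %ΔSales = 2.5869 × +4.9% = +12.7%.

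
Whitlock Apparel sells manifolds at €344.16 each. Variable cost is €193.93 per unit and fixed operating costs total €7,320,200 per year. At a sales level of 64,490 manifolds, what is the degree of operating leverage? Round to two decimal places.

4.09

Contribution at this volume is 64,490 × €150.23 = €9,688,332.70.
EBIT = €9,688,332.70 − €7,320,200 = €2,368,132.70.
Degree of operating leverage = €9,688,332.70 / €2,368,132.70 = 4.0911.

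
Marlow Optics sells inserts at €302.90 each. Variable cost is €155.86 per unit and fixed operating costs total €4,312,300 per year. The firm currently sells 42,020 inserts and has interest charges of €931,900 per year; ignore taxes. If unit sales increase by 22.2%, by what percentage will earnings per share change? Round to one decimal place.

+146.8%

At 42,020 units, contribution = 42,020 × €147.04 = €6,178,620.80.
EBIT = €6,178,620.80 − €4,312,300 = €1,866,320.80.
Interest = €931,900.00, so EBIT − I = €934,420.80.
Degree of combined leverage = contribution ÷ (EBIT − I) = €6,178,620.80 ÷ €934,420.80 = 6.6122.
%ΔEPS = DCL × %ΔSales = 6.6122 × +22.2% = +146.8%.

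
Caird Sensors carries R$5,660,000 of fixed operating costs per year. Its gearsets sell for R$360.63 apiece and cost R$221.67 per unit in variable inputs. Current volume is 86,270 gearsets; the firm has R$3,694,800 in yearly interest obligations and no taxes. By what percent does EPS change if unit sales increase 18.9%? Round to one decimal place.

+86.0%

At 86,270 units, contribution = 86,270 × R$138.96 = R$11,988,079.20.
EBIT = R$11,988,079.20 − R$5,660,000 = R$6,328,079.20.
Interest = R$3,694,800.00, so EBIT − I = R$2,633,279.20.
DCL = total CM / (EBIT − I) = R$11,988,079.20 / R$2,633,279.20 = 4.5525.
%ΔEPS = DCL × %ΔSales = 4.5525 × +18.9% = +86.0%.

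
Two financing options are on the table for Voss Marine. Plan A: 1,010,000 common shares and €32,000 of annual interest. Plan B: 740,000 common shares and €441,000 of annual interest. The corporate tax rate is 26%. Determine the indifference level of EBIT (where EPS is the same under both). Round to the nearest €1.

€1,561,963

Set EPS_A = EPS_B: (EBIT − €32,000)(1 − 0.26) ÷ 1,010,000 = (EBIT − €441,000)(1 − 0.26) ÷ 740,000.
Cancelling (1 − t) and cross-multiplying: 740,000·(EBIT − 32,000) = 1,010,000·(EBIT − 441,000).
EBIT × (1,010,000 − 740,000) = 441,000 × 1,010,000 − 32,000 × 740,000 = 421,730,000,000, so EBIT = 421,730,000,000 ÷ 270,000 = 1,561,962.96.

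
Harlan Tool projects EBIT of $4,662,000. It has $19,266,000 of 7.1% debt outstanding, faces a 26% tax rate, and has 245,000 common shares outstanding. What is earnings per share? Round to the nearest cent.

$9.95

Interest = $1,367,886.00, so EBT = $4,662,000 − $1,367,886.00 = $3,294,114.00.
Net income = $3,294,114.00 × (1 − 0.26) = $2,437,644.36.
EPS = $2,437,644.36 ÷ 245,000 = $9.95.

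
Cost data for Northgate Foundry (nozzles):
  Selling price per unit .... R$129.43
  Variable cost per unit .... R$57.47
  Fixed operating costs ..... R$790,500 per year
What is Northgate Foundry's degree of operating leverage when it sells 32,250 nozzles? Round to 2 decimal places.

Total contribution margin = 32,250 × R$71.96 = R$2,320,710.00.
EBIT = R$2,320,710.00 − R$790,500 = R$1,530,210.00.
DOL = contribution ÷ EBIT = R$2,320,710.00 ÷ R$1,530,210.00 = 1.5166.

1.52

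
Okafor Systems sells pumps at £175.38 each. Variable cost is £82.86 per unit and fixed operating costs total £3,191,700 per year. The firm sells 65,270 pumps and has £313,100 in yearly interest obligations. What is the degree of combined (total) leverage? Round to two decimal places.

Contribution at this volume is 65,270 × £92.52 = £6,038,780.40.
Operating income = contribution − fixed costs = £6,038,780.40 − £3,191,700 = £2,847,080.40. Interest = £313,100.00.
DOL = £6,038,780.40 ÷ £2,847,080.40 = 2.1210; DFL = £2,847,080.40 ÷ £2,533,980.40 = 1.1236.
Combined leverage = 2.1210 × 1.1236 = 2.3832.

2.38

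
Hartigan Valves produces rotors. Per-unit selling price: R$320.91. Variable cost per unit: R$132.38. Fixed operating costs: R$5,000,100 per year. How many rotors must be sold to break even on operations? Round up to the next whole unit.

Each unit contributes R$320.91 − R$132.38 = R$188.53.
Break-even Q = R$5,000,100 / R$188.53 = 26,521.51 → 26,522 rotors.

26,522 rotors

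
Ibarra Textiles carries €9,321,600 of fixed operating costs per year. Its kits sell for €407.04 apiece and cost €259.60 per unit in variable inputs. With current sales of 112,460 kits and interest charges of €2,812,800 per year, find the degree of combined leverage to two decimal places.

At 112,460 units, contribution = 112,460 × €147.44 = €16,581,102.40.
Operating income = contribution − fixed costs = €16,581,102.40 − €9,321,600 = €7,259,502.40. Interest = €2,812,800.00.
DOL = €16,581,102.40 ÷ €7,259,502.40 = 2.2841; DFL = €7,259,502.40 ÷ €4,446,702.40 = 1.6326.
Combined leverage = 2.2841 × 1.6326 = 3.7290.

3.73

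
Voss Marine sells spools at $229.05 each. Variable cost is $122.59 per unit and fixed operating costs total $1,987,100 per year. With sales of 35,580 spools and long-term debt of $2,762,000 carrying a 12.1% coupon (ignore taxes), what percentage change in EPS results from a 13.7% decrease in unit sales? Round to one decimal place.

Total contribution margin = 35,580 × $106.46 = $3,787,846.80.
EBIT = $3,787,846.80 − $1,987,100 = $1,800,746.80.
Interest = $334,202.00, so EBIT − I = $1,466,544.80.
DCL = total CM / (EBIT − I) = $3,787,846.80 / $1,466,544.80 = 2.5828.
EPS therefore changes by 2.5828 × (-13.7%) = -35.4%.

-35.4%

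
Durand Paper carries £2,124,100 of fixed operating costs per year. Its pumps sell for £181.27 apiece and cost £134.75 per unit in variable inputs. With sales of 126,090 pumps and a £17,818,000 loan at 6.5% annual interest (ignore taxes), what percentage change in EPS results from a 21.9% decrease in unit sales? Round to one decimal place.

-49.7%

At 126,090 units, contribution = 126,090 × £46.52 = £5,865,706.80.
EBIT = £5,865,706.80 − £2,124,100 = £3,741,606.80.
After interest of £1,158,170.00, pre-tax earnings = £2,583,436.80.
DCL = total CM / (EBIT − I) = £5,865,706.80 / £2,583,436.80 = 2.2705.
%ΔEPS = DCL × %ΔSales = 2.2705 × -21.9% = -49.7%.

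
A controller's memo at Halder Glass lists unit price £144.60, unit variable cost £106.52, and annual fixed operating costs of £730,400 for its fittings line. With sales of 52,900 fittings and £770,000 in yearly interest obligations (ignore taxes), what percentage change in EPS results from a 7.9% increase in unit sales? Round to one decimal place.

Contribution at this volume is 52,900 × £38.08 = £2,014,432.00.
Operating income = contribution − fixed costs = £2,014,432.00 − £730,400 = £1,284,032.00.
After interest of £770,000.00, pre-tax earnings = £514,032.00.
DCL = total CM / (EBIT − I) = £2,014,432.00 / £514,032.00 = 3.9189.
EPS therefore changes by 3.9189 × (+7.9%) = +31.0%.

+31.0%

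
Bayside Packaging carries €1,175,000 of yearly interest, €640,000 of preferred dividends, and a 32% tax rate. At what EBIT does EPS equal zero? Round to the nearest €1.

Preferred dividends are paid after tax, so their pre-tax equivalent is €640,000 ÷ (1 − 0.32) = €941,176.47.
EPS = 0 when EBIT covers interest plus the pre-tax preferred burden: €1,175,000 + €941,176.47 = €2,116,176.47.

€2,116,176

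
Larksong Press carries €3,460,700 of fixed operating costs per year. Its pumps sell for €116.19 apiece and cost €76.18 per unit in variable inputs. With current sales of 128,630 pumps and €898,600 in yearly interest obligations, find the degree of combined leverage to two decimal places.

Contribution at this volume is 128,630 × €40.01 = €5,146,486.30.
EBIT = €5,146,486.30 − €3,460,700 = €1,685,786.30. Interest = €898,600.00, so EBIT − I = €787,186.30.
DCL = contribution ÷ (EBIT − I) = €5,146,486.30 ÷ €787,186.30 = 6.5378.

6.54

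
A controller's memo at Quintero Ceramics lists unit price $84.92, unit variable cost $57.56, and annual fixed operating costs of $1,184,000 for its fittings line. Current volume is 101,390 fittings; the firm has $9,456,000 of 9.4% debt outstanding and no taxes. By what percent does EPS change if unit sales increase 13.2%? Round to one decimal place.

+52.2%

At 101,390 units, contribution = 101,390 × $27.36 = $2,774,030.40.
Operating income = contribution − fixed costs = $2,774,030.40 − $1,184,000 = $1,590,030.40.
Interest = $888,864.00, so EBIT − I = $701,166.40.
DCL = total CM / (EBIT − I) = $2,774,030.40 / $701,166.40 = 3.9563.
EPS therefore changes by 3.9563 × (+13.2%) = +52.2%.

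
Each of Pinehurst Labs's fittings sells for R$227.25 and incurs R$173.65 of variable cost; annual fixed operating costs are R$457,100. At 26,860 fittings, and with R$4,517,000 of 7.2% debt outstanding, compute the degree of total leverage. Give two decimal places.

At 26,860 units, contribution = 26,860 × R$53.60 = R$1,439,696.00.
Subtracting fixed costs: EBIT = R$1,439,696.00 − R$457,100 = R$982,596.00. Interest = R$325,224.00.
DOL = R$1,439,696.00 ÷ R$982,596.00 = 1.4652; DFL = R$982,596.00 ÷ R$657,372.00 = 1.4947.
DCL = DOL × DFL = 1.4652 × 1.4947 = 2.1900.

2.19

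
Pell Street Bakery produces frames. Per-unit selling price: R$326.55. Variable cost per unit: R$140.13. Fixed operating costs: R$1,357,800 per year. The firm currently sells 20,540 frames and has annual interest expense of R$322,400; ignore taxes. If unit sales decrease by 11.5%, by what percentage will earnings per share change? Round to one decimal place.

At 20,540 units, contribution = 20,540 × R$186.42 = R$3,829,066.80.
EBIT = R$3,829,066.80 − R$1,357,800 = R$2,471,266.80.
After interest of R$322,400.00, pre-tax earnings = R$2,148,866.80.
Degree of combined leverage = contribution ÷ (EBIT − I) = R$3,829,066.80 ÷ R$2,148,866.80 = 1.7819.
EPS therefore changes by 1.7819 × (-11.5%) = -20.5%.

-20.5%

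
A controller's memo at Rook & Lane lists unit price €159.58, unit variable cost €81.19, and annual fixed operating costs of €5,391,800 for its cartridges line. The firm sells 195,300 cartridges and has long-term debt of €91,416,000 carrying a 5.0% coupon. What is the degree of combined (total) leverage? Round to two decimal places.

2.86

Total contribution margin = 195,300 × €78.39 = €15,309,567.00.
Subtracting fixed costs: EBIT = €15,309,567.00 − €5,391,800 = €9,917,767.00. Interest = €4,570,800.00, so EBIT − I = €5,346,967.00.
DCL = contribution ÷ (EBIT − I) = €15,309,567.00 ÷ €5,346,967.00 = 2.8632.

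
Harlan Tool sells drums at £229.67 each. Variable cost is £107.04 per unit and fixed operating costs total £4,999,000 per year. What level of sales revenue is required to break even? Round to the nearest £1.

Contribution margin per unit = £229.67 − £107.04 = £122.63, a CM ratio of £122.63 ÷ £229.67 = 0.5339.
Break-even sales = FC ÷ CM ratio = £4,999,000 × £229.67 / £122.63 = £9,362,475.

£9,362,475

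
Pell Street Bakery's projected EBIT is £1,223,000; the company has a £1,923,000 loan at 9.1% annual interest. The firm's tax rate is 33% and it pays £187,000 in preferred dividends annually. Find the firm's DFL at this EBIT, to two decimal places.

1.59

Interest = £174,993.00.
Pre-tax preferred-dividend burden = £187,000 ÷ (1 − 0.33) = £279,104.48.
DFL = EBIT ÷ [EBIT − I − D_p/(1−t)] = £1,223,000 ÷ [£1,223,000 − £174,993.00 − £279,104.48] = £1,223,000 ÷ £768,902.52 = 1.5906.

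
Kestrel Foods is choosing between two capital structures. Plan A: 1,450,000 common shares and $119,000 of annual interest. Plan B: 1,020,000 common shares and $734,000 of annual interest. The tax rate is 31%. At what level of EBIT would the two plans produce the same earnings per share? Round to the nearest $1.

At indifference, (EBIT − 119,000)(1 − t)/1,450,000 = (EBIT − 734,000)(1 − t)/1,020,000.
The (1 − t) factor cancels: (EBIT − 119,000) × 1,020,000 = (EBIT − 734,000) × 1,450,000.
Solving, EBIT = (734,000·1,450,000 − 119,000·1,020,000) / (1,450,000 − 1,020,000) = 942,920,000,000 / 430,000 = 2,192,837.21.

$2,192,837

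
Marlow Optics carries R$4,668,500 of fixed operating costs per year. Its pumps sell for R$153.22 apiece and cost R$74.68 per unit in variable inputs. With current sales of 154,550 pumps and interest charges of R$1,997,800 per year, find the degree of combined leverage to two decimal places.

2.22

Contribution at this volume is 154,550 × R$78.54 = R$12,138,357.00.
Operating income = contribution − fixed costs = R$12,138,357.00 − R$4,668,500 = R$7,469,857.00. Interest = R$1,997,800.00, so EBIT − I = R$5,472,057.00.
Degree of total leverage = total CM / (EBIT − interest) = R$12,138,357.00 / R$5,472,057.00 = 2.2182.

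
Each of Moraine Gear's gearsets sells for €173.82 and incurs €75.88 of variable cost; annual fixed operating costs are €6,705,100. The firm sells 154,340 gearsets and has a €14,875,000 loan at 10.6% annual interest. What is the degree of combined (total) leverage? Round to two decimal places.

2.21

Contribution at this volume is 154,340 × €97.94 = €15,116,059.60.
EBIT = €15,116,059.60 − €6,705,100 = €8,410,959.60. Interest = €1,576,750.00, so EBIT − I = €6,834,209.60.
Degree of total leverage = total CM / (EBIT − interest) = €15,116,059.60 / €6,834,209.60 = 2.2118.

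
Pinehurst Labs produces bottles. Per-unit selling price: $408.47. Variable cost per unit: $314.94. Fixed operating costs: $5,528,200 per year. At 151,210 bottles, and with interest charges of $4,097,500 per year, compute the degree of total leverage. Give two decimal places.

Total contribution margin = 151,210 × $93.53 = $14,142,671.30.
EBIT = $14,142,671.30 − $5,528,200 = $8,614,471.30. Interest = $4,097,500.00.
DOL = $14,142,671.30 ÷ $8,614,471.30 = 1.6417; DFL = $8,614,471.30 ÷ $4,516,971.30 = 1.9071.
Combined leverage = 1.6417 × 1.9071 = 3.1309.

3.13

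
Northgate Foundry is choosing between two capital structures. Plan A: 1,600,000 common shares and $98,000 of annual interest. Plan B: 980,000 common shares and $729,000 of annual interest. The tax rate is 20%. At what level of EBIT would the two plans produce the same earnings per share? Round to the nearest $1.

$1,726,387

At indifference, (EBIT − 98,000)(1 − t)/1,600,000 = (EBIT − 729,000)(1 − t)/980,000.
The (1 − t) factor cancels: (EBIT − 98,000) × 980,000 = (EBIT − 729,000) × 1,600,000.
EBIT × (1,600,000 − 980,000) = 729,000 × 1,600,000 − 98,000 × 980,000 = 1,070,360,000,000, so EBIT = 1,070,360,000,000 ÷ 620,000 = 1,726,387.10.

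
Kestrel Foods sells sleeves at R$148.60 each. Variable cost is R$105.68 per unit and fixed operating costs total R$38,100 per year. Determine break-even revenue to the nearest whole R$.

CM per unit = R$148.60 − R$105.68 = R$42.92; CM ratio = R$42.92 / R$148.60 = 0.2888.
Break-even sales = FC ÷ CM ratio = R$38,100 × R$148.60 / R$42.92 = R$131,912.

R$131,912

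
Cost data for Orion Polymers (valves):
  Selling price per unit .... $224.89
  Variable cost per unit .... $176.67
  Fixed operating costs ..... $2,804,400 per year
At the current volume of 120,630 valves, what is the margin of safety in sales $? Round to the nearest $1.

Each unit contributes $224.89 − $176.67 = $48.22. Break-even units = $2,804,400 ÷ $48.22 = 58,158.44; break-even revenue = 58,158.44 × $224.89 = $13,079,251.68.
Current sales = 120,630 × $224.89 = $27,128,480.70.
Margin of safety = $27,128,480.70 − $13,079,251.68 = $14,049,229.

$14,049,229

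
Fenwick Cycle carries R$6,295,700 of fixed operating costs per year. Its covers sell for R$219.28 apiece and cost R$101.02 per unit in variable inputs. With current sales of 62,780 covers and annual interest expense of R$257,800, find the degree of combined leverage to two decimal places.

Contribution at this volume is 62,780 × R$118.26 = R$7,424,362.80.
EBIT = R$7,424,362.80 − R$6,295,700 = R$1,128,662.80. Interest = R$257,800.00.
DOL = R$7,424,362.80 ÷ R$1,128,662.80 = 6.5780; DFL = R$1,128,662.80 ÷ R$870,862.80 = 1.2960.
Combined leverage = 6.5780 × 1.2960 = 8.5251.

8.53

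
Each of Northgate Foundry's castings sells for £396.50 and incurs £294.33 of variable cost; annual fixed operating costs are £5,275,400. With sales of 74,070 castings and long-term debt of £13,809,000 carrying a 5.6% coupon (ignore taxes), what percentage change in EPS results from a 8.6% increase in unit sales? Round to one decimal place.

+42.8%

Contribution at this volume is 74,070 × £102.17 = £7,567,731.90.
Operating income = contribution − fixed costs = £7,567,731.90 − £5,275,400 = £2,292,331.90.
Interest = £773,304.00, so EBIT − I = £1,519,027.90.
Degree of combined leverage = contribution ÷ (EBIT − I) = £7,567,731.90 ÷ £1,519,027.90 = 4.9820.
EPS therefore changes by 4.9820 × (+8.6%) = +42.8%.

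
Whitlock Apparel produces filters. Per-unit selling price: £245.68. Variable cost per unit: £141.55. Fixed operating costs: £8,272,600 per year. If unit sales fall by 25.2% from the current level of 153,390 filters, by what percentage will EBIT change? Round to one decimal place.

At 153,390 units, contribution = 153,390 × £104.13 = £15,972,500.70.
Subtracting fixed costs: EBIT = £15,972,500.70 − £8,272,600 = £7,699,900.70.
DOL = contribution ÷ EBIT = £15,972,500.70 ÷ £7,699,900.70 = 2.0744.
So EBIT moves 2.0744 × (-25.2%) = -52.3%.

-52.3%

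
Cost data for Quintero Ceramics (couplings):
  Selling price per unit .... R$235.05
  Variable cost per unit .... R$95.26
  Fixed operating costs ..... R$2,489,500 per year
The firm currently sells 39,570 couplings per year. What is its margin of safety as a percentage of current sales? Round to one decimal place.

Unit CM = price − variable cost = R$235.05 − R$95.26 = R$139.79. Break-even units = R$2,489,500 ÷ R$139.79 = 17,808.86; break-even revenue = 17,808.86 × R$235.05 = R$4,185,971.64.
Current sales = 39,570 × R$235.05 = R$9,300,928.50.
Margin of safety = (R$9,300,928.50 − R$4,185,971.64) ÷ R$9,300,928.50 = 55.0%.

55.0%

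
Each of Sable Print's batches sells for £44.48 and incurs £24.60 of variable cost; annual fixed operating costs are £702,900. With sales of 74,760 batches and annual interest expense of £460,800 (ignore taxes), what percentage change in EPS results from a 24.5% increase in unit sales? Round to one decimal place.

+112.9%

Contribution at this volume is 74,760 × £19.88 = £1,486,228.80.
Subtracting fixed costs: EBIT = £1,486,228.80 − £702,900 = £783,328.80.
Interest = £460,800.00, so EBIT − I = £322,528.80.
Degree of combined leverage = contribution ÷ (EBIT − I) = £1,486,228.80 ÷ £322,528.80 = 4.6080.
%ΔEPS = DCL × %ΔSales = 4.6080 × +24.5% = +112.9%.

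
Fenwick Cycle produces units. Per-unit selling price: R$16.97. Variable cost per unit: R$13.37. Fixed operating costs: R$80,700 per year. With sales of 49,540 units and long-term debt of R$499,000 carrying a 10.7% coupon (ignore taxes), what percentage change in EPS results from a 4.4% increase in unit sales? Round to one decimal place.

+17.7%

Total contribution margin = 49,540 × R$3.60 = R$178,344.00.
Subtracting fixed costs: EBIT = R$178,344.00 − R$80,700 = R$97,644.00.
Interest = R$53,393.00, so EBIT − I = R$44,251.00.
DCL = total CM / (EBIT − I) = R$178,344.00 / R$44,251.00 = 4.0303.
EPS therefore changes by 4.0303 × (+4.4%) = +17.7%.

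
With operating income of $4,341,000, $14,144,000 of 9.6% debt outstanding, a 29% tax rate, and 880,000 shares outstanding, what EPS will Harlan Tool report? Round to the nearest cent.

$2.41

Pre-tax income = $4,341,000 − $1,357,824.00 = $2,983,176.00.
After tax at 29%: net income = $2,983,176.00 × 0.71 = $2,118,054.96.
Per share: $2,118,054.96 / 880,000 shares = $2.41.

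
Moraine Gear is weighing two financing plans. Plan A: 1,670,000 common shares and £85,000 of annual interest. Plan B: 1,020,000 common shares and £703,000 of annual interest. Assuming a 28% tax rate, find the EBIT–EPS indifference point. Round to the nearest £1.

At indifference, (EBIT − 85,000)(1 − t)/1,670,000 = (EBIT − 703,000)(1 − t)/1,020,000.
The (1 − t) factor cancels: (EBIT − 85,000) × 1,020,000 = (EBIT − 703,000) × 1,670,000.
EBIT × (1,670,000 − 1,020,000) = 703,000 × 1,670,000 − 85,000 × 1,020,000 = 1,087,310,000,000, so EBIT = 1,087,310,000,000 ÷ 650,000 = 1,672,784.62.

£1,672,785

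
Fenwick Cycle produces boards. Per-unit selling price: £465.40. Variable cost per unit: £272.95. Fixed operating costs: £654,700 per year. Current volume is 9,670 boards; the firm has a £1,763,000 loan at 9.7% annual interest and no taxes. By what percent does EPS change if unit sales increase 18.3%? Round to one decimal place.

+32.9%

At 9,670 units, contribution = 9,670 × £192.45 = £1,860,991.50.
Operating income = contribution − fixed costs = £1,860,991.50 − £654,700 = £1,206,291.50.
Interest = £171,011.00, so EBIT − I = £1,035,280.50.
DCL = total CM / (EBIT − I) = £1,860,991.50 / £1,035,280.50 = 1.7976.
EPS therefore changes by 1.7976 × (+18.3%) = +32.9%.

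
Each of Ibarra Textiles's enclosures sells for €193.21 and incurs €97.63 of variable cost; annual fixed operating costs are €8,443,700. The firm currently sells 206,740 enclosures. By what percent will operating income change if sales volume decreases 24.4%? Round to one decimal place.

Contribution at this volume is 206,740 × €95.58 = €19,760,209.20.
Subtracting fixed costs: EBIT = €19,760,209.20 − €8,443,700 = €11,316,509.20.
DOL = contribution ÷ EBIT = €19,760,209.20 ÷ €11,316,509.20 = 1.7461.
So EBIT moves 1.7461 × (-24.4%) = -42.6%.

-42.6%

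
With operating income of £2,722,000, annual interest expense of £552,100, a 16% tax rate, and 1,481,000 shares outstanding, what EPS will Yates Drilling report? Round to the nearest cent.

Interest = £552,100.00, so EBT = £2,722,000 − £552,100.00 = £2,169,900.00.
Net income = £2,169,900.00 × (1 − 0.16) = £1,822,716.00.
EPS = £1,822,716.00 ÷ 1,481,000 = £1.23.

£1.23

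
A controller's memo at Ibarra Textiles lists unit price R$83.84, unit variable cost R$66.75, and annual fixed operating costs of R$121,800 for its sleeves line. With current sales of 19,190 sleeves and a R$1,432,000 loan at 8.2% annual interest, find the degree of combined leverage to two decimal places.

Contribution at this volume is 19,190 × R$17.09 = R$327,957.10.
Subtracting fixed costs: EBIT = R$327,957.10 − R$121,800 = R$206,157.10. Interest = R$117,424.00.
DOL = R$327,957.10 ÷ R$206,157.10 = 1.5908; DFL = R$206,157.10 ÷ R$88,733.10 = 2.3233.
DCL = DOL × DFL = 1.5908 × 2.3233 = 3.6959.

3.70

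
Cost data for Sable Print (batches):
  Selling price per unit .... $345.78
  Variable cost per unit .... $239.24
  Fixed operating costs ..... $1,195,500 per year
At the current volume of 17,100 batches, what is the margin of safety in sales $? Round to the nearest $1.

$2,032,793

Unit CM = price − variable cost = $345.78 − $239.24 = $106.54. Break-even units = $1,195,500 ÷ $106.54 = 11,221.14; break-even revenue = 11,221.14 × $345.78 = $3,880,044.96.
Actual sales revenue = 17,100 × $345.78 = $5,912,838.00.
Margin of safety = $5,912,838.00 − $3,880,044.96 = $2,032,793.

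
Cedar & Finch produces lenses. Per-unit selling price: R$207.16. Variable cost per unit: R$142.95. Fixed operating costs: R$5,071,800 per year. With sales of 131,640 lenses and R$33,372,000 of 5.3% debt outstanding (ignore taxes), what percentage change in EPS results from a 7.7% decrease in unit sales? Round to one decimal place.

-40.4%

Total contribution margin = 131,640 × R$64.21 = R$8,452,604.40.
Subtracting fixed costs: EBIT = R$8,452,604.40 − R$5,071,800 = R$3,380,804.40.
After interest of R$1,768,716.00, pre-tax earnings = R$1,612,088.40.
DCL = total CM / (EBIT − I) = R$8,452,604.40 / R$1,612,088.40 = 5.2433.
%ΔEPS = DCL × %ΔSales = 5.2433 × -7.7% = -40.4%.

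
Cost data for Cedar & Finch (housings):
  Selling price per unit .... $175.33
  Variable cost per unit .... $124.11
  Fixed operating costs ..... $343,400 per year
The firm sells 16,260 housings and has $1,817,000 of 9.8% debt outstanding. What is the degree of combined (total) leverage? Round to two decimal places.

Total contribution margin = 16,260 × $51.22 = $832,837.20.
Subtracting fixed costs: EBIT = $832,837.20 − $343,400 = $489,437.20. Interest = $178,066.00.
DOL = $832,837.20 ÷ $489,437.20 = 1.7016; DFL = $489,437.20 ÷ $311,371.20 = 1.5719.
DCL = DOL × DFL = 1.7016 × 1.5719 = 2.6747.

2.67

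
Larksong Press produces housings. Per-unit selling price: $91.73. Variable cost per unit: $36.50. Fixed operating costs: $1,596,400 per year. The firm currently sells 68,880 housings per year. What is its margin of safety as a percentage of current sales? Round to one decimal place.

58.0%

Unit CM = price − variable cost = $91.73 − $36.50 = $55.23. Break-even units = $1,596,400 ÷ $55.23 = 28,904.58; break-even revenue = 28,904.58 × $91.73 = $2,651,417.20.
Current sales = 68,880 × $91.73 = $6,318,362.40.
Margin of safety = ($6,318,362.40 − $2,651,417.20) ÷ $6,318,362.40 = 58.0%.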